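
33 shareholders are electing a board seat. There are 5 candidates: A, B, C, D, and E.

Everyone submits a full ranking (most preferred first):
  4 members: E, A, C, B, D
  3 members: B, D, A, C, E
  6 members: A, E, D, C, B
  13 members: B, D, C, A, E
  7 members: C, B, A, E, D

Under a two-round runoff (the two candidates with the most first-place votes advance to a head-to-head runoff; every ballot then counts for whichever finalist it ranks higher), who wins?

C

Round 1 first-place votes: A 6, B 16, C 7, D 0, E 4. B and C advance.
Runoff: B is ranked above C on 16 ballots, C above B on 17.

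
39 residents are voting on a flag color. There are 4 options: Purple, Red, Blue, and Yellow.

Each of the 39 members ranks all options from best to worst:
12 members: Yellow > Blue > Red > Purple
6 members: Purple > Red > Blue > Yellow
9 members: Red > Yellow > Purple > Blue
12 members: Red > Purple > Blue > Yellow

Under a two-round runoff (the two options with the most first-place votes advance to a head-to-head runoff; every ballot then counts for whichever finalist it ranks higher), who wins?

Round 1 first-place votes: Purple 6, Red 21, Blue 0, Yellow 12. Red and Yellow advance.
Runoff: Red is ranked above Yellow on 27 ballots, Yellow above Red on 12.

Red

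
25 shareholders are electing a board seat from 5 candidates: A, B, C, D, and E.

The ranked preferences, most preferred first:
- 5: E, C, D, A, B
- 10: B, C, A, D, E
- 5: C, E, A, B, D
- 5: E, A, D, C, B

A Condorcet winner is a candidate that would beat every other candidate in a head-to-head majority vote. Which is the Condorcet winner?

C

C vs A: 20–5
C vs B: 15–10
C vs D: 20–5
C vs E: 15–10
C beats every other candidate.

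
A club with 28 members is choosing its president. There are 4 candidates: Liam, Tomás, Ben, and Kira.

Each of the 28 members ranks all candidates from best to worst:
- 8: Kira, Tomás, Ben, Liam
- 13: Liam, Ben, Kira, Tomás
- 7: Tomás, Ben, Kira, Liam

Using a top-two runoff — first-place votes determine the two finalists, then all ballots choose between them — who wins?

Round 1 first-place votes: Liam 13, Tomás 7, Ben 0, Kira 8. Liam and Kira advance.
Runoff: Liam is ranked above Kira on 13 ballots, Kira above Liam on 15.

Kira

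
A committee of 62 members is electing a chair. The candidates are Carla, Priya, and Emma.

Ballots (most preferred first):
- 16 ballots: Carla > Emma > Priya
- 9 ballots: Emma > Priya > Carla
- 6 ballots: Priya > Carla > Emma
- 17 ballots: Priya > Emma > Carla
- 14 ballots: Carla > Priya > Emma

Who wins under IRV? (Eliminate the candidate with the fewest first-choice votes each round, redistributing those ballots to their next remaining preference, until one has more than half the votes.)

Round 1: Carla 30, Priya 23, Emma 9. Emma eliminated.
Round 2: Carla 30, Priya 32. Priya has a majority (≥32).

Priya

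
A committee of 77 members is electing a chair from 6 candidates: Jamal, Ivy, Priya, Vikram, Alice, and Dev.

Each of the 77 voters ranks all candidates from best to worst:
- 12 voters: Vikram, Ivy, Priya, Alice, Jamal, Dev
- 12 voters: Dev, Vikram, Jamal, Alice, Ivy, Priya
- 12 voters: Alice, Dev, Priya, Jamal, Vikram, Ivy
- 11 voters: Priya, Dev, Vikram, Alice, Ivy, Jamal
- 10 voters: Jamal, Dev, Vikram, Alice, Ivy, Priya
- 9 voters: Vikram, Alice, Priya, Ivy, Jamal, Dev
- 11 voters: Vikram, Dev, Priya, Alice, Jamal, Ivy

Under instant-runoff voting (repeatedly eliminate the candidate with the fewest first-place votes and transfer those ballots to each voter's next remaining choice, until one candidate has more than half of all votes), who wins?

Dev

Round 1: Jamal 10, Ivy 0, Priya 11, Vikram 32, Alice 12, Dev 12. Ivy eliminated.
Round 2: Jamal 10, Priya 11, Vikram 32, Alice 12, Dev 12. Jamal eliminated.
Round 3: Priya 11, Vikram 32, Alice 12, Dev 22. Priya eliminated.
Round 4: Vikram 32, Alice 12, Dev 33. Alice eliminated.
Round 5: Vikram 32, Dev 45. Dev has a majority (≥39).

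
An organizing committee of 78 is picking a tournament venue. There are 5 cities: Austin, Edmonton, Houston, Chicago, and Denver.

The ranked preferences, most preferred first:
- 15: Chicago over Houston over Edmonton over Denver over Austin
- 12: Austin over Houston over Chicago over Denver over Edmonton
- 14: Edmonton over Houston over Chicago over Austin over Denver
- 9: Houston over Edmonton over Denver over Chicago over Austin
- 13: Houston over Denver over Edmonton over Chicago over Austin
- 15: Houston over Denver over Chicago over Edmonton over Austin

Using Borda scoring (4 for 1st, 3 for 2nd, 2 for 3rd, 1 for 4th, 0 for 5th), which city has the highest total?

Houston

Austin: 15×0 + 12×4 + 14×1 + 9×0 + 13×0 + 15×0 = 62
Edmonton: 15×2 + 12×0 + 14×4 + 9×3 + 13×2 + 15×1 = 154
Houston: 15×3 + 12×3 + 14×3 + 9×4 + 13×4 + 15×4 = 271
Chicago: 15×4 + 12×2 + 14×2 + 9×1 + 13×1 + 15×2 = 164
Denver: 15×1 + 12×1 + 14×0 + 9×2 + 13×3 + 15×3 = 129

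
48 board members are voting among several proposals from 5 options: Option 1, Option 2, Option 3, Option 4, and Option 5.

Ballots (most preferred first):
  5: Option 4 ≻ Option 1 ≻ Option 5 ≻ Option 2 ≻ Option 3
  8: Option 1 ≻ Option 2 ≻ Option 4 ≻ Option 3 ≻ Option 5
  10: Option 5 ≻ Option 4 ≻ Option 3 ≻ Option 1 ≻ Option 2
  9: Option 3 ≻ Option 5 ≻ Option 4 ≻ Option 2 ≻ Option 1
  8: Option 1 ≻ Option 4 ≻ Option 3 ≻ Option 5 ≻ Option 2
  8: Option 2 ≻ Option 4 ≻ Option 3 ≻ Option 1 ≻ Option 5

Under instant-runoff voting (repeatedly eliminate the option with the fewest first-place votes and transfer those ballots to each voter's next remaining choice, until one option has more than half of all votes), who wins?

Option 3

Round 1: Option 1 16, Option 2 8, Option 3 9, Option 4 5, Option 5 10. Option 4 eliminated.
Round 2: Option 1 21, Option 2 8, Option 3 9, Option 5 10. Option 2 eliminated.
Round 3: Option 1 21, Option 3 17, Option 5 10. Option 5 eliminated.
Round 4: Option 1 21, Option 3 27. Option 3 has a majority (≥25).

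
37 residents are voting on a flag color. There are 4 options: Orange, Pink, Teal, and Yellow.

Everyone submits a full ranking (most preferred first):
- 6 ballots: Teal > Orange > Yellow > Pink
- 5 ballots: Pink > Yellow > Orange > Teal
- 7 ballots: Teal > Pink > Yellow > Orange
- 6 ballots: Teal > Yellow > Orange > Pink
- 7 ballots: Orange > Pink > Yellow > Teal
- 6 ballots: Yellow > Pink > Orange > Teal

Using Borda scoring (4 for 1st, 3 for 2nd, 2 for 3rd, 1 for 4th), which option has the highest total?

Orange: 6×3 + 5×2 + 7×1 + 6×2 + 7×4 + 6×2 = 87
Pink: 6×1 + 5×4 + 7×3 + 6×1 + 7×3 + 6×3 = 92
Teal: 6×4 + 5×1 + 7×4 + 6×4 + 7×1 + 6×1 = 94
Yellow: 6×2 + 5×3 + 7×2 + 6×3 + 7×2 + 6×4 = 97

Yellow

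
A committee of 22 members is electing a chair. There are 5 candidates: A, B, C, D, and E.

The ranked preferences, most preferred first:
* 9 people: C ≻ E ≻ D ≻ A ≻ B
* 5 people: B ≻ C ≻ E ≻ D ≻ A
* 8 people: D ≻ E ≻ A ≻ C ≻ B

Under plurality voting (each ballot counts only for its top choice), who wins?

First-place votes: A 0, B 5, C 9, D 8, E 0.

C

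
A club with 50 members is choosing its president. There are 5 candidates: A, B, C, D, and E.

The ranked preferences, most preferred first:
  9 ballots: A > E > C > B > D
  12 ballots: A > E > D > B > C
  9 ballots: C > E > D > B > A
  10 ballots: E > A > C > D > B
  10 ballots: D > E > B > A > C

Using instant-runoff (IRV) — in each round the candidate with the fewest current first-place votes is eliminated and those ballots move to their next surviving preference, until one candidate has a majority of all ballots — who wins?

Round 1: A 21, B 0, C 9, D 10, E 10. B eliminated.
Round 2: A 21, C 9, D 10, E 10. C eliminated.
Round 3: A 21, D 10, E 19. D eliminated.
Round 4: A 21, E 29. E has a majority (≥26).

E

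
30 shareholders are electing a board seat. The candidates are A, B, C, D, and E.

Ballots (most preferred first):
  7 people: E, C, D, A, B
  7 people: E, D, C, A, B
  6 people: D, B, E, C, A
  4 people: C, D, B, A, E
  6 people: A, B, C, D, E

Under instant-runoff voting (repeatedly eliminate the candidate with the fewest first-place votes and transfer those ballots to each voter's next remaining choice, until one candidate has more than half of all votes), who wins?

D

Round 1: A 6, B 0, C 4, D 6, E 14. B eliminated.
Round 2: A 6, C 4, D 6, E 14. C eliminated.
Round 3: A 6, D 10, E 14. A eliminated.
Round 4: D 16, E 14. D has a majority (≥16).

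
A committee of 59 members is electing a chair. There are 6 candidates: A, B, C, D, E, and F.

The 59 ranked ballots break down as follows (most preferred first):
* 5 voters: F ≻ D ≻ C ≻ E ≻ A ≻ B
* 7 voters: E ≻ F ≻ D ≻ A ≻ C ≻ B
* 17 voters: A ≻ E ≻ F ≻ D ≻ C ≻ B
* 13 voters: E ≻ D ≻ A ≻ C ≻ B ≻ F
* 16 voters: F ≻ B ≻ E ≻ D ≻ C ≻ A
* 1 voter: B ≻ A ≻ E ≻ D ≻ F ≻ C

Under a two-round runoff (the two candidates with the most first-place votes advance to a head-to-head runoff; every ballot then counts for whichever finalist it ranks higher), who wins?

E

Round 1 first-place votes: A 17, B 1, C 0, D 0, E 20, F 21. F and E advance.
Runoff: F is ranked above E on 21 ballots, E above F on 38.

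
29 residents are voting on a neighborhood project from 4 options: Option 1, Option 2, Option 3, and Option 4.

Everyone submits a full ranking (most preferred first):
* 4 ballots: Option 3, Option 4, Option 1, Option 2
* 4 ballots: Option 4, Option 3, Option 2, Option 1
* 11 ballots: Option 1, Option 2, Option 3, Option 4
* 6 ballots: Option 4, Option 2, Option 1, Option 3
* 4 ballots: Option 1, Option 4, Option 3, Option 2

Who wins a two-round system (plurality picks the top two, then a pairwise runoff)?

Option 1

Round 1 first-place votes: Option 1 15, Option 2 0, Option 3 4, Option 4 10. Option 1 and Option 4 advance.
Runoff: Option 1 is ranked above Option 4 on 15 ballots, Option 4 above Option 1 on 14.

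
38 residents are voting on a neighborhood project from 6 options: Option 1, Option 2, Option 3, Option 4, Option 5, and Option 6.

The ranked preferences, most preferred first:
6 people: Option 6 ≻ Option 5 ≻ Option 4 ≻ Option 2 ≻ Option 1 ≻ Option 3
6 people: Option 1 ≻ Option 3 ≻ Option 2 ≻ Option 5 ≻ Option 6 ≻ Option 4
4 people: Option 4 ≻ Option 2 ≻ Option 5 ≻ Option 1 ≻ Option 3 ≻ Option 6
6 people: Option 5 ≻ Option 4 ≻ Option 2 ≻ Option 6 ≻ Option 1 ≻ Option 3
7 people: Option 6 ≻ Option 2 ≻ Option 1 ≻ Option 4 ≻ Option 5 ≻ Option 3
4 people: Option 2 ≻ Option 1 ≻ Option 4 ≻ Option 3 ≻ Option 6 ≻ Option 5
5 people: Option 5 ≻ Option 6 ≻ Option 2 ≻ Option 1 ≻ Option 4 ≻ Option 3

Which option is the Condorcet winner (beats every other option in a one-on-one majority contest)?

Option 2 vs Option 1: 32–6
Option 2 vs Option 3: 32–6
Option 2 vs Option 4: 22–16
Option 2 vs Option 5: 21–17
Option 2 vs Option 6: 20–18
Option 2 beats every other option.

Option 2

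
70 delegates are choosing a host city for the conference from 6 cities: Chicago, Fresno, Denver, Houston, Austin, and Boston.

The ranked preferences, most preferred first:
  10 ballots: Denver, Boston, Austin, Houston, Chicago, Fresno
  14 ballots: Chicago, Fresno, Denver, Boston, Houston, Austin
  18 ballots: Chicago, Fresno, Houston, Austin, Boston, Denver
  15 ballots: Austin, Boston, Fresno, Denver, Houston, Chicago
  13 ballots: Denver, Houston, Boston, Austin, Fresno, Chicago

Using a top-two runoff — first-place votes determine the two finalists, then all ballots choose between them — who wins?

Denver

Round 1 first-place votes: Chicago 32, Fresno 0, Denver 23, Houston 0, Austin 15, Boston 0. Chicago and Denver advance.
Runoff: Chicago is ranked above Denver on 32 ballots, Denver above Chicago on 38.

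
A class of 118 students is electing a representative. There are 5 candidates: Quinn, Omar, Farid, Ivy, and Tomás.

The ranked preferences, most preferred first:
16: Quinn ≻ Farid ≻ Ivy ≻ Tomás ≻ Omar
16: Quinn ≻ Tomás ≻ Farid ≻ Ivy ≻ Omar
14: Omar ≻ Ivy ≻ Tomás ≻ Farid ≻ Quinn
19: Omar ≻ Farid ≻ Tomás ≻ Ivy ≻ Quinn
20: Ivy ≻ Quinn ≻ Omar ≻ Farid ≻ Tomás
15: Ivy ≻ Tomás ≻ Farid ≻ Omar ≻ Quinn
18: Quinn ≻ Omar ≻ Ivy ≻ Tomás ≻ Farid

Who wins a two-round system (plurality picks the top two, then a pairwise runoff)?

Round 1 first-place votes: Quinn 50, Omar 33, Farid 0, Ivy 35, Tomás 0. Quinn and Ivy advance.
Runoff: Quinn is ranked above Ivy on 50 ballots, Ivy above Quinn on 68.

Ivy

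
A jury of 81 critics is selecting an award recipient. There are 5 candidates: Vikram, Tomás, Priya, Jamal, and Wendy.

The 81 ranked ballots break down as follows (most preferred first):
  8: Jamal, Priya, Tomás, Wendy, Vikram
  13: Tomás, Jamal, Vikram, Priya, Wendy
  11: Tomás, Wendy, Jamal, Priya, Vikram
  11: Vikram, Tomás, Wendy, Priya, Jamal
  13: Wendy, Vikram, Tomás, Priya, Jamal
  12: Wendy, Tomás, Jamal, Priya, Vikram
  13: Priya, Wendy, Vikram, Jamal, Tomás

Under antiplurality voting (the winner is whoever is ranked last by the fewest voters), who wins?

Last-place votes: Vikram 31, Tomás 13, Priya 0, Jamal 24, Wendy 13.

Priya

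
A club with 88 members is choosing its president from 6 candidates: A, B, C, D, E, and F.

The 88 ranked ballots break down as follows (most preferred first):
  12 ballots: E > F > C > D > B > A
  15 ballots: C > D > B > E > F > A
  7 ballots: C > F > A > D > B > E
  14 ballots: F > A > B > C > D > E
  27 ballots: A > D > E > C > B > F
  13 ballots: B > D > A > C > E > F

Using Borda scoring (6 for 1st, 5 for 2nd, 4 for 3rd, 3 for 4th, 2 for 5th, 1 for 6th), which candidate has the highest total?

D

A: 12×1 + 15×1 + 7×4 + 14×5 + 27×6 + 13×4 = 339
B: 12×2 + 15×4 + 7×2 + 14×4 + 27×2 + 13×6 = 286
C: 12×4 + 15×6 + 7×6 + 14×3 + 27×3 + 13×3 = 342
D: 12×3 + 15×5 + 7×3 + 14×2 + 27×5 + 13×5 = 360
E: 12×6 + 15×3 + 7×1 + 14×1 + 27×4 + 13×2 = 272
F: 12×5 + 15×2 + 7×5 + 14×6 + 27×1 + 13×1 = 249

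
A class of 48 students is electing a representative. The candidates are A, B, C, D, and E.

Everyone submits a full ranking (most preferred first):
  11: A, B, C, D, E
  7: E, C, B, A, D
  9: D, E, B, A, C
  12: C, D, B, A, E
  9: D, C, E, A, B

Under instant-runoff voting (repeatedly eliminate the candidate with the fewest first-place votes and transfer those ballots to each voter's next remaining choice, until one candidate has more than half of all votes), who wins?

Round 1: A 11, B 0, C 12, D 18, E 7. B eliminated.
Round 2: A 11, C 12, D 18, E 7. E eliminated.
Round 3: A 11, C 19, D 18. A eliminated.
Round 4: C 30, D 18. C has a majority (≥25).

C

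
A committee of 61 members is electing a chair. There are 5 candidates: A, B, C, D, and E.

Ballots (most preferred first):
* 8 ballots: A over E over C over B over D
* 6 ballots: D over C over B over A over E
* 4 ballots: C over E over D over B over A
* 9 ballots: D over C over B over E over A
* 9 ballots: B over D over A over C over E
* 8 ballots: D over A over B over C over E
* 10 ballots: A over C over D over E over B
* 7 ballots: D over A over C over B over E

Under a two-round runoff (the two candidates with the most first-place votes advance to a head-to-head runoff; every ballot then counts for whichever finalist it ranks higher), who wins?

Round 1 first-place votes: A 18, B 9, C 4, D 30, E 0. D and A advance.
Runoff: D is ranked above A on 43 ballots, A above D on 18.

D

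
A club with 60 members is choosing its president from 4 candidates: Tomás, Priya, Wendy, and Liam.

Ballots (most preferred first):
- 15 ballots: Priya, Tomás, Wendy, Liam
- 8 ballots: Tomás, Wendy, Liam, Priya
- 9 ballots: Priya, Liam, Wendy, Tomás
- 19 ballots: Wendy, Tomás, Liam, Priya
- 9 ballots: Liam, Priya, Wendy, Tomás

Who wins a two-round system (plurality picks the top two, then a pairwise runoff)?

Priya

Round 1 first-place votes: Tomás 8, Priya 24, Wendy 19, Liam 9. Priya and Wendy advance.
Runoff: Priya is ranked above Wendy on 33 ballots, Wendy above Priya on 27.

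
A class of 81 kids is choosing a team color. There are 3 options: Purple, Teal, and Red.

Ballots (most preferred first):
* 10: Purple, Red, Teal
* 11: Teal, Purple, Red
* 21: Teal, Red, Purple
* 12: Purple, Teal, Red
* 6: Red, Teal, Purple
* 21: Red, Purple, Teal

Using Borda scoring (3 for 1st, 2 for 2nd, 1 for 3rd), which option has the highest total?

Red

Purple: 10×3 + 11×2 + 21×1 + 12×3 + 6×1 + 21×2 = 157
Teal: 10×1 + 11×3 + 21×3 + 12×2 + 6×2 + 21×1 = 163
Red: 10×2 + 11×1 + 21×2 + 12×1 + 6×3 + 21×3 = 166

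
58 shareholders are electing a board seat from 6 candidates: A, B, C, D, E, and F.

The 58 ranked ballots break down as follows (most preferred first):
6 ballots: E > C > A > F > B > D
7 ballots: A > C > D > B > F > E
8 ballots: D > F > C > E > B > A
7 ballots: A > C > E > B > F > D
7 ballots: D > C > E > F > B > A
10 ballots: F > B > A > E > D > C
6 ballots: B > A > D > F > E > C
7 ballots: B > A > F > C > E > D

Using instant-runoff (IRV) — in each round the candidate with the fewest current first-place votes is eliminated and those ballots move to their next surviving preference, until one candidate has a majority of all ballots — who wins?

Round 1: A 14, B 13, C 0, D 15, E 6, F 10. C eliminated.
Round 2: A 14, B 13, D 15, E 6, F 10. E eliminated.
Round 3: A 20, B 13, D 15, F 10. F eliminated.
Round 4: A 20, B 23, D 15. D eliminated.
Round 5: A 20, B 38. B has a majority (≥30).

B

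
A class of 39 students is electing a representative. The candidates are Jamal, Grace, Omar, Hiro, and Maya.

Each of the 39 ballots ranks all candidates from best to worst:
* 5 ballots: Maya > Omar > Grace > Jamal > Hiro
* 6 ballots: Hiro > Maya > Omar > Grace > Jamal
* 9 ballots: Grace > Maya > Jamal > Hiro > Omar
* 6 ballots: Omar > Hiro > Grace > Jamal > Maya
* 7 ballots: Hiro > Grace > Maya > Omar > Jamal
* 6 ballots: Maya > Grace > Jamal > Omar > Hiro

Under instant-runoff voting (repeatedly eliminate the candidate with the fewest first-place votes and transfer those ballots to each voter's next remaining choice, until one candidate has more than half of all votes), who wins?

Round 1: Jamal 0, Grace 9, Omar 6, Hiro 13, Maya 11. Jamal eliminated.
Round 2: Grace 9, Omar 6, Hiro 13, Maya 11. Omar eliminated.
Round 3: Grace 9, Hiro 19, Maya 11. Grace eliminated.
Round 4: Hiro 19, Maya 20. Maya has a majority (≥20).

Maya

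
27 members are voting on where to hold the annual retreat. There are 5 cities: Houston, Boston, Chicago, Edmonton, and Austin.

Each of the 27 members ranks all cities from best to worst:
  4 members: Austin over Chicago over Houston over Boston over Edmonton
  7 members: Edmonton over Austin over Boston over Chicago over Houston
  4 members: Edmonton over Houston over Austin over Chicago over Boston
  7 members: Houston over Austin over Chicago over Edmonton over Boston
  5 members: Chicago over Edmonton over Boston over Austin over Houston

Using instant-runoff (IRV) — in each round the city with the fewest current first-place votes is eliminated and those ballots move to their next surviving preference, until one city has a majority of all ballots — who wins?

Chicago

Round 1: Houston 7, Boston 0, Chicago 5, Edmonton 11, Austin 4. Boston eliminated.
Round 2: Houston 7, Chicago 5, Edmonton 11, Austin 4. Austin eliminated.
Round 3: Houston 7, Chicago 9, Edmonton 11. Houston eliminated.
Round 4: Chicago 16, Edmonton 11. Chicago has a majority (≥14).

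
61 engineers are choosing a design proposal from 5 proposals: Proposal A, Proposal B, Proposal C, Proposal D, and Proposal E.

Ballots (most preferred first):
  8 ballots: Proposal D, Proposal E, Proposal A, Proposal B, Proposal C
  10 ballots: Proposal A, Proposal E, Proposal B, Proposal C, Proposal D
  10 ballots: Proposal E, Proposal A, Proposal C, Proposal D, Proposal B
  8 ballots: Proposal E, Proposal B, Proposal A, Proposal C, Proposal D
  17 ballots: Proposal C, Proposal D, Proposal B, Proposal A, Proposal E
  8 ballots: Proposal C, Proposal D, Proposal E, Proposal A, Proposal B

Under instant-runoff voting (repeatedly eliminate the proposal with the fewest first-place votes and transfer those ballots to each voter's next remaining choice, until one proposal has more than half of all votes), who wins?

Round 1: Proposal A 10, Proposal B 0, Proposal C 25, Proposal D 8, Proposal E 18. Proposal B eliminated.
Round 2: Proposal A 10, Proposal C 25, Proposal D 8, Proposal E 18. Proposal D eliminated.
Round 3: Proposal A 10, Proposal C 25, Proposal E 26. Proposal A eliminated.
Round 4: Proposal C 25, Proposal E 36. Proposal E has a majority (≥31).

Proposal E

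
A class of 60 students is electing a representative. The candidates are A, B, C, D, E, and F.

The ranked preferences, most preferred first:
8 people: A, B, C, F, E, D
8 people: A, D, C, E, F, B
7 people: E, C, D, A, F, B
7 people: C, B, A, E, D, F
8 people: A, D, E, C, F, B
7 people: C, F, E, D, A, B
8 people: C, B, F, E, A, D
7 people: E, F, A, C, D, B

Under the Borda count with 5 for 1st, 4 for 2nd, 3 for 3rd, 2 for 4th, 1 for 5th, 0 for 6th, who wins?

C

A: 8×5 + 8×5 + 7×2 + 7×3 + 8×5 + 7×1 + 8×1 + 7×3 = 191
B: 8×4 + 8×0 + 7×0 + 7×4 + 8×0 + 7×0 + 8×4 + 7×0 = 92
C: 8×3 + 8×3 + 7×4 + 7×5 + 8×2 + 7×5 + 8×5 + 7×2 = 216
D: 8×0 + 8×4 + 7×3 + 7×1 + 8×4 + 7×2 + 8×0 + 7×1 = 113
E: 8×1 + 8×2 + 7×5 + 7×2 + 8×3 + 7×3 + 8×2 + 7×5 = 169
F: 8×2 + 8×1 + 7×1 + 7×0 + 8×1 + 7×4 + 8×3 + 7×4 = 119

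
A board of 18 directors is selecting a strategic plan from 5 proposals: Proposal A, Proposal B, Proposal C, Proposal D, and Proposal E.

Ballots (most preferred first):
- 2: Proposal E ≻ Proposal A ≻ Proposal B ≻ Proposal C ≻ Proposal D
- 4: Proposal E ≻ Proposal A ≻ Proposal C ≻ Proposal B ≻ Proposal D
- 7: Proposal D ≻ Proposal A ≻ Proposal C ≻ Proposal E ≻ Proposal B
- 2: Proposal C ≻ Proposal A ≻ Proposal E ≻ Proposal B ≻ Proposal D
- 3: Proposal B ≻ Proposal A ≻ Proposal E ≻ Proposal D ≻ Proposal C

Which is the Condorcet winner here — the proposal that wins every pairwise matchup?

Proposal A

Proposal A vs Proposal B: 15–3
Proposal A vs Proposal C: 16–2
Proposal A vs Proposal D: 11–7
Proposal A vs Proposal E: 12–6
Proposal A beats every other proposal.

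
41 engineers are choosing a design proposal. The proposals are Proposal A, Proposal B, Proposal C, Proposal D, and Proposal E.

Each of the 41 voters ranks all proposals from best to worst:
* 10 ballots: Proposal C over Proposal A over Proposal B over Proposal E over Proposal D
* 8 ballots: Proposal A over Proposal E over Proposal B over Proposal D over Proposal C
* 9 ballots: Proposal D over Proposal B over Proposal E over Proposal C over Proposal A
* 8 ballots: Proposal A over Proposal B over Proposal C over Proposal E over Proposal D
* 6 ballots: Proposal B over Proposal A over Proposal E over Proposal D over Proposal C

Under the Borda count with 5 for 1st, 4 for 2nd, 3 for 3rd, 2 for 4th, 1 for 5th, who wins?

Proposal A

Proposal A: 10×4 + 8×5 + 9×1 + 8×5 + 6×4 = 153
Proposal B: 10×3 + 8×3 + 9×4 + 8×4 + 6×5 = 152
Proposal C: 10×5 + 8×1 + 9×2 + 8×3 + 6×1 = 106
Proposal D: 10×1 + 8×2 + 9×5 + 8×1 + 6×2 = 91
Proposal E: 10×2 + 8×4 + 9×3 + 8×2 + 6×3 = 113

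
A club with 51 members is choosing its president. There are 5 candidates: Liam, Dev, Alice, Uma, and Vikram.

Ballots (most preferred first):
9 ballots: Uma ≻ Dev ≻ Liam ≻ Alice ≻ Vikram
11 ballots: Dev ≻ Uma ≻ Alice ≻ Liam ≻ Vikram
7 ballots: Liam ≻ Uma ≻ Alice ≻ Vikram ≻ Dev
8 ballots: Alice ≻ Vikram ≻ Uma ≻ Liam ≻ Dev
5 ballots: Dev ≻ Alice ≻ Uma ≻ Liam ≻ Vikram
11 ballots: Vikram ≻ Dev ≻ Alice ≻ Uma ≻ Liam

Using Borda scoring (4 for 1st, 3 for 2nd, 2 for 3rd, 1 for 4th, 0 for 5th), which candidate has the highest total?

Uma

Liam: 9×2 + 11×1 + 7×4 + 8×1 + 5×1 + 11×0 = 70
Dev: 9×3 + 11×4 + 7×0 + 8×0 + 5×4 + 11×3 = 124
Alice: 9×1 + 11×2 + 7×2 + 8×4 + 5×3 + 11×2 = 114
Uma: 9×4 + 11×3 + 7×3 + 8×2 + 5×2 + 11×1 = 127
Vikram: 9×0 + 11×0 + 7×1 + 8×3 + 5×0 + 11×4 = 75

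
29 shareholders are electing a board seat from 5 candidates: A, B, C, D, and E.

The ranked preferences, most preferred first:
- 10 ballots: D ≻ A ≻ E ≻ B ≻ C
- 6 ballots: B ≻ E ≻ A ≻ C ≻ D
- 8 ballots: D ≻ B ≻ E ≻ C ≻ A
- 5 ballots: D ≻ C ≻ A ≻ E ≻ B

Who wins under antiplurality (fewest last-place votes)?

Last-place votes: A 8, B 5, C 10, D 6, E 0.

E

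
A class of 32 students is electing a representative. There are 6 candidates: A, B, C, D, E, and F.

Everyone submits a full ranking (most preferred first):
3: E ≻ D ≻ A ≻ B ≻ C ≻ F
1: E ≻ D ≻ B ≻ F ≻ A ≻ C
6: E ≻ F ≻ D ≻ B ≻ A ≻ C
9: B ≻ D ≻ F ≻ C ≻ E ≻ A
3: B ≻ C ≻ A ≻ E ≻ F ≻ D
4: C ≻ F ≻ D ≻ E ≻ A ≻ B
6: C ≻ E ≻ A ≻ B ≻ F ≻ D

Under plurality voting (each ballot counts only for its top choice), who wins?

First-place votes: A 0, B 12, C 10, D 0, E 10, F 0.

B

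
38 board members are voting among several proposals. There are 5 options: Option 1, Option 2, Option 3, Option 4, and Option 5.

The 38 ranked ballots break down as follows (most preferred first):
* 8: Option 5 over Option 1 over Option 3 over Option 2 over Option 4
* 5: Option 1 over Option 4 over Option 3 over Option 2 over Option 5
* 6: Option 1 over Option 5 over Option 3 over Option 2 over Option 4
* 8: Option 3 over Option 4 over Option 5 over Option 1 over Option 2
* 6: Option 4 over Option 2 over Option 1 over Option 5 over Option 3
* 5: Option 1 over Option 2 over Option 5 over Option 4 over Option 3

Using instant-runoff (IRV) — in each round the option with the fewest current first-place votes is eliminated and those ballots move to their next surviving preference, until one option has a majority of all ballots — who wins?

Round 1: Option 1 16, Option 2 0, Option 3 8, Option 4 6, Option 5 8. Option 2 eliminated.
Round 2: Option 1 16, Option 3 8, Option 4 6, Option 5 8. Option 4 eliminated.
Round 3: Option 1 22, Option 3 8, Option 5 8. Option 1 has a majority (≥20).

Option 1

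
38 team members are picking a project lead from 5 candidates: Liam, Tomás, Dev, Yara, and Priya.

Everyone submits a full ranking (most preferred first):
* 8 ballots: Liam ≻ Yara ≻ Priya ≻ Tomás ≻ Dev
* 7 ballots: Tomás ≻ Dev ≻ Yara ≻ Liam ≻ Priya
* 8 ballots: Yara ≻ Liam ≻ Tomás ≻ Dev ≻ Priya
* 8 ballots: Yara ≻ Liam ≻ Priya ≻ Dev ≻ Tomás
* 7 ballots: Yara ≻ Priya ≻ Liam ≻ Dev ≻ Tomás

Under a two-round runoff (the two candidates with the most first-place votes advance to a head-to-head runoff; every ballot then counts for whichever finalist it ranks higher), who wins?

Yara

Round 1 first-place votes: Liam 8, Tomás 7, Dev 0, Yara 23, Priya 0. Yara and Liam advance.
Runoff: Yara is ranked above Liam on 30 ballots, Liam above Yara on 8.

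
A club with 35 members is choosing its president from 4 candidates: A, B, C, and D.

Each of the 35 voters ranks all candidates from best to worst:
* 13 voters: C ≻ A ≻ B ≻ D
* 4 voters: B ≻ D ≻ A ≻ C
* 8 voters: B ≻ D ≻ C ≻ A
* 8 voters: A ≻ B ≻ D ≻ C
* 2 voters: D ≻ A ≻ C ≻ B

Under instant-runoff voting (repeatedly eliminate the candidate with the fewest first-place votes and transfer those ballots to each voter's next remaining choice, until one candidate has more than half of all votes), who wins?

Round 1: A 8, B 12, C 13, D 2. D eliminated.
Round 2: A 10, B 12, C 13. A eliminated.
Round 3: B 20, C 15. B has a majority (≥18).

B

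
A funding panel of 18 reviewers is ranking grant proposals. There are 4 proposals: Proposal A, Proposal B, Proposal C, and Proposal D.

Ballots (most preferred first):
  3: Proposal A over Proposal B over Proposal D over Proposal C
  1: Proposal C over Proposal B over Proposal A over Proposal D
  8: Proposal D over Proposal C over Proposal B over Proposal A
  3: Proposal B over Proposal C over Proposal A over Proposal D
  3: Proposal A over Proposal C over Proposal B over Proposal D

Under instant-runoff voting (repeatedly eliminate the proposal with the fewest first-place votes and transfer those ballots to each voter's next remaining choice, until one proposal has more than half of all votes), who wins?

Round 1: Proposal A 6, Proposal B 3, Proposal C 1, Proposal D 8. Proposal C eliminated.
Round 2: Proposal A 6, Proposal B 4, Proposal D 8. Proposal B eliminated.
Round 3: Proposal A 10, Proposal D 8. Proposal A has a majority (≥10).

Proposal A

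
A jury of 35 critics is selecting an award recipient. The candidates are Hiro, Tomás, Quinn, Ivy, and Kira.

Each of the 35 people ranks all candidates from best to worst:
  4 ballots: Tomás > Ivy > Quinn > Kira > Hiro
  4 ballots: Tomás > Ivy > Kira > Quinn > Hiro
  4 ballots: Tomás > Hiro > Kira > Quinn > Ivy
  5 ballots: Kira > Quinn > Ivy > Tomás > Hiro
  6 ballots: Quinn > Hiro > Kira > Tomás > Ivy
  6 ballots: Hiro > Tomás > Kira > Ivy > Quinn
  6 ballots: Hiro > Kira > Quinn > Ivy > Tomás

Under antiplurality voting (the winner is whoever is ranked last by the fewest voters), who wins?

Kira

Last-place votes: Hiro 13, Tomás 6, Quinn 6, Ivy 10, Kira 0.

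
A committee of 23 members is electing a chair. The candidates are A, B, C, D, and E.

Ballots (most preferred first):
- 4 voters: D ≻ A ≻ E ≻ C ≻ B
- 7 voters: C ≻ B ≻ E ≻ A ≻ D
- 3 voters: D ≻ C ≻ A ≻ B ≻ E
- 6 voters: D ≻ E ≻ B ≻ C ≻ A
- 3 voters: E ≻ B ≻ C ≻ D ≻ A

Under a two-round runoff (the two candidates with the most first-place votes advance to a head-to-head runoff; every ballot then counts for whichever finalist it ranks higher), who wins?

D

Round 1 first-place votes: A 0, B 0, C 7, D 13, E 3. D and C advance.
Runoff: D is ranked above C on 13 ballots, C above D on 10.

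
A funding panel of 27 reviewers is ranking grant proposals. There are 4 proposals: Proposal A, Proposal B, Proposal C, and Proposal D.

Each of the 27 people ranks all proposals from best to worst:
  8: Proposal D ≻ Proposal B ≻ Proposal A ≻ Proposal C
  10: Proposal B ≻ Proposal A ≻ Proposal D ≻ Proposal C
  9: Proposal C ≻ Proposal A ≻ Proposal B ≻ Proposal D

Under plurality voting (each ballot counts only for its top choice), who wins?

Proposal B

First-place votes: Proposal A 0, Proposal B 10, Proposal C 9, Proposal D 8.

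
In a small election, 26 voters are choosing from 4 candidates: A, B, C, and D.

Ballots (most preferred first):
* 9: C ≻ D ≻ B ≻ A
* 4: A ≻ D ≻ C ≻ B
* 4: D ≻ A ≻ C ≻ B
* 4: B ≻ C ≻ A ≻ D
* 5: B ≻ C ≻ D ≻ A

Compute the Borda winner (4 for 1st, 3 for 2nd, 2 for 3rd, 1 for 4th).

C

A: 9×1 + 4×4 + 4×3 + 4×2 + 5×1 = 50
B: 9×2 + 4×1 + 4×1 + 4×4 + 5×4 = 62
C: 9×4 + 4×2 + 4×2 + 4×3 + 5×3 = 79
D: 9×3 + 4×3 + 4×4 + 4×1 + 5×2 = 69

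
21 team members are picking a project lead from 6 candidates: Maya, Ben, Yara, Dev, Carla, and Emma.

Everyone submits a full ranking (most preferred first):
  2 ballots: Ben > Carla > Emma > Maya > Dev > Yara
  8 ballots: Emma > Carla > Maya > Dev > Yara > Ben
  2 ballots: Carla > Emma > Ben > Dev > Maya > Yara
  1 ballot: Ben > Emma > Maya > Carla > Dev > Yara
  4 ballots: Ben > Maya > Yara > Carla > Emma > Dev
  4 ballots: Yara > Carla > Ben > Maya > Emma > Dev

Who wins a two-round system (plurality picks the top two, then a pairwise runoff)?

Ben

Round 1 first-place votes: Maya 0, Ben 7, Yara 4, Dev 0, Carla 2, Emma 8. Emma and Ben advance.
Runoff: Emma is ranked above Ben on 10 ballots, Ben above Emma on 11.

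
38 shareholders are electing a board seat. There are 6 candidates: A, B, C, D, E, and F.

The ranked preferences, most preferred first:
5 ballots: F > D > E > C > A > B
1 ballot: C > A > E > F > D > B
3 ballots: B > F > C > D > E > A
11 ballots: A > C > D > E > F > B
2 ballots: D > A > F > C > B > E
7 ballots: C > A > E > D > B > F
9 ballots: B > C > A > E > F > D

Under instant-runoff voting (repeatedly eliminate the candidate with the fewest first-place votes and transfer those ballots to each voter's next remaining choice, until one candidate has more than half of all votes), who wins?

Round 1: A 11, B 12, C 8, D 2, E 0, F 5. E eliminated.
Round 2: A 11, B 12, C 8, D 2, F 5. D eliminated.
Round 3: A 13, B 12, C 8, F 5. F eliminated.
Round 4: A 13, B 12, C 13. B eliminated.
Round 5: A 13, C 25. C has a majority (≥20).

C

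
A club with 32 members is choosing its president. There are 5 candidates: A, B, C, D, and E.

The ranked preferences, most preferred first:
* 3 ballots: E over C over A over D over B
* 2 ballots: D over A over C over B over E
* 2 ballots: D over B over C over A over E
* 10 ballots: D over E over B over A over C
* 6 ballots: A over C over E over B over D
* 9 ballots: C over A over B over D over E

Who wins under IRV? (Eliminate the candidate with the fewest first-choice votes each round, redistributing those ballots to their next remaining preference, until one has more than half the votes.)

Round 1: A 6, B 0, C 9, D 14, E 3. B eliminated.
Round 2: A 6, C 9, D 14, E 3. E eliminated.
Round 3: A 6, C 12, D 14. A eliminated.
Round 4: C 18, D 14. C has a majority (≥17).

C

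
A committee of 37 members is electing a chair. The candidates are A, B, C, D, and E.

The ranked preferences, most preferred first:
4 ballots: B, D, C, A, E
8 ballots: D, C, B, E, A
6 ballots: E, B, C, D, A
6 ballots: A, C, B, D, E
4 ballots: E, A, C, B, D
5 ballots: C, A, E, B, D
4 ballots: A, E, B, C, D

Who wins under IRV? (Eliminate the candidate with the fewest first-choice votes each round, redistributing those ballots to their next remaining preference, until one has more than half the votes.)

Round 1: A 10, B 4, C 5, D 8, E 10. B eliminated.
Round 2: A 10, C 5, D 12, E 10. C eliminated.
Round 3: A 15, D 12, E 10. E eliminated.
Round 4: A 19, D 18. A has a majority (≥19).

A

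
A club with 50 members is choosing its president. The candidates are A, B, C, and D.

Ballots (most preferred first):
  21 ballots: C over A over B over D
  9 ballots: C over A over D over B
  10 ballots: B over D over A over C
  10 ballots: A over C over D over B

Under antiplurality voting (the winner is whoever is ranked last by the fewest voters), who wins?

A

Last-place votes: A 0, B 19, C 10, D 21.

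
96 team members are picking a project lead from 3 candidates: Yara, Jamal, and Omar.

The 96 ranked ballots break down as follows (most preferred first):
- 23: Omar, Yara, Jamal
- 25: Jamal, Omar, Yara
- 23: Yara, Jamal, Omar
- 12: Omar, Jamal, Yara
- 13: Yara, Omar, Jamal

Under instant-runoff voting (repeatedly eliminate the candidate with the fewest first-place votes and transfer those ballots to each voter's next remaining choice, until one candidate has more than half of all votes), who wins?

Omar

Round 1: Yara 36, Jamal 25, Omar 35. Jamal eliminated.
Round 2: Yara 36, Omar 60. Omar has a majority (≥49).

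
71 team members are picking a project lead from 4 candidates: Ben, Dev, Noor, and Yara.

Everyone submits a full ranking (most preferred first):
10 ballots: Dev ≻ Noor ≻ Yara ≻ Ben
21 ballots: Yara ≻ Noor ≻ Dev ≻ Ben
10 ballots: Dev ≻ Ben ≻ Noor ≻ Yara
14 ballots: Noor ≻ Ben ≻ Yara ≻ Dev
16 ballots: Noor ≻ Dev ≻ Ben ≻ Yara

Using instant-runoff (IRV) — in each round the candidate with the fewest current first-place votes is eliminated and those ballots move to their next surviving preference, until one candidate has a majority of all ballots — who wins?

Round 1: Ben 0, Dev 20, Noor 30, Yara 21. Ben eliminated.
Round 2: Dev 20, Noor 30, Yara 21. Dev eliminated.
Round 3: Noor 50, Yara 21. Noor has a majority (≥36).

Noor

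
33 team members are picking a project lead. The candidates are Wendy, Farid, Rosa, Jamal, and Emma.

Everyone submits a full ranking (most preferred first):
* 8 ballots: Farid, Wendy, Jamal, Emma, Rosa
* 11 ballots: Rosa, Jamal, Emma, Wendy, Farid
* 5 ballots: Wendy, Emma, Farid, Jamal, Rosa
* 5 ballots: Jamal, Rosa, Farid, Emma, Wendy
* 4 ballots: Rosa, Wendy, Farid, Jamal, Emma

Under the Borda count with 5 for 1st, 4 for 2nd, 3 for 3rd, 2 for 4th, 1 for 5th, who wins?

Wendy: 8×4 + 11×2 + 5×5 + 5×1 + 4×4 = 100
Farid: 8×5 + 11×1 + 5×3 + 5×3 + 4×3 = 93
Rosa: 8×1 + 11×5 + 5×1 + 5×4 + 4×5 = 108
Jamal: 8×3 + 11×4 + 5×2 + 5×5 + 4×2 = 111
Emma: 8×2 + 11×3 + 5×4 + 5×2 + 4×1 = 83

Jamal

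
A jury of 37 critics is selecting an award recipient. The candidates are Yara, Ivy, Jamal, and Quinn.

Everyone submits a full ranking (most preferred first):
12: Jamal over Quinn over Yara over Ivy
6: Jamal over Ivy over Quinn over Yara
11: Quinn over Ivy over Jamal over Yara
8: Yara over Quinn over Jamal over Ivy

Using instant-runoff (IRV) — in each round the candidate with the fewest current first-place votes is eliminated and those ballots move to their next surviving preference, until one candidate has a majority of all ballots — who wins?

Round 1: Yara 8, Ivy 0, Jamal 18, Quinn 11. Ivy eliminated.
Round 2: Yara 8, Jamal 18, Quinn 11. Yara eliminated.
Round 3: Jamal 18, Quinn 19. Quinn has a majority (≥19).

Quinn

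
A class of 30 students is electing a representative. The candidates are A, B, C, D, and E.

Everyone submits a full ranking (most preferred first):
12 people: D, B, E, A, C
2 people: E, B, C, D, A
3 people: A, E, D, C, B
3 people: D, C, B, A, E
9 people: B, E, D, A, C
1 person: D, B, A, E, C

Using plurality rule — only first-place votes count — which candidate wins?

First-place votes: A 3, B 9, C 0, D 16, E 2.

D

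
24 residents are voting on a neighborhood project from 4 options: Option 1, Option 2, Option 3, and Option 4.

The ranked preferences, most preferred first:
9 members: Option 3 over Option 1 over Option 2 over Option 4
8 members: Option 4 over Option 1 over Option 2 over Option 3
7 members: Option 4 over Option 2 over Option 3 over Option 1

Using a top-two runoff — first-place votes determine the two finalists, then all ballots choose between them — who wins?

Option 4

Round 1 first-place votes: Option 1 0, Option 2 0, Option 3 9, Option 4 15. Option 4 and Option 3 advance.
Runoff: Option 4 is ranked above Option 3 on 15 ballots, Option 3 above Option 4 on 9.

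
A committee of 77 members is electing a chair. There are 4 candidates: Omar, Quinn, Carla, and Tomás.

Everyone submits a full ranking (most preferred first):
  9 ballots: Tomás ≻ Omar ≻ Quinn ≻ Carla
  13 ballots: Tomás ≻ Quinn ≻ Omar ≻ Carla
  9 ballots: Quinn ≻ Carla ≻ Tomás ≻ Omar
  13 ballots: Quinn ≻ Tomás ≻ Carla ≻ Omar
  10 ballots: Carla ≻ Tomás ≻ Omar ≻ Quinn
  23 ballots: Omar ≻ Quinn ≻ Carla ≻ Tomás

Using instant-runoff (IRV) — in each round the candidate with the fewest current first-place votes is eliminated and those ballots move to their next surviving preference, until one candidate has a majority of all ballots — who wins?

Round 1: Omar 23, Quinn 22, Carla 10, Tomás 22. Carla eliminated.
Round 2: Omar 23, Quinn 22, Tomás 32. Quinn eliminated.
Round 3: Omar 23, Tomás 54. Tomás has a majority (≥39).

Tomás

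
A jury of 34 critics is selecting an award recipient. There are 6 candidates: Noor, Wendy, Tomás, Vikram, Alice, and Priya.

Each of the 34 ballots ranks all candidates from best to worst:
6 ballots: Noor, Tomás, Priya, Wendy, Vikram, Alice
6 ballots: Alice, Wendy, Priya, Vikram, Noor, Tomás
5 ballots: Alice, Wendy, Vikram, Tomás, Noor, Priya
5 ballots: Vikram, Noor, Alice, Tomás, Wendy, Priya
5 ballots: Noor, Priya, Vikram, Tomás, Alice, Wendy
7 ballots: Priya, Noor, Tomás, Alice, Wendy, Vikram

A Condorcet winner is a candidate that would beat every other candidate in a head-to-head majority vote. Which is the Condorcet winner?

Noor vs Wendy: 23–11
Noor vs Tomás: 29–5
Noor vs Vikram: 18–16
Noor vs Alice: 23–11
Noor vs Priya: 21–13
Noor beats every other candidate.

Noor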